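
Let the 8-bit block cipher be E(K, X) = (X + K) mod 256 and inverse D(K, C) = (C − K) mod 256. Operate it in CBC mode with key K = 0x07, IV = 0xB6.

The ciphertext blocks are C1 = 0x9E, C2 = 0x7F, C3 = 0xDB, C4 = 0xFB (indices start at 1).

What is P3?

P3 = 0xAB

CBC decryption: P_i = D(K, C_i) ⊕ C_{i−1}, with C_{0} = IV.
P3: D(K, 0xDB) = 0xD4; 0xD4 ⊕ 0x7F = 0xAB.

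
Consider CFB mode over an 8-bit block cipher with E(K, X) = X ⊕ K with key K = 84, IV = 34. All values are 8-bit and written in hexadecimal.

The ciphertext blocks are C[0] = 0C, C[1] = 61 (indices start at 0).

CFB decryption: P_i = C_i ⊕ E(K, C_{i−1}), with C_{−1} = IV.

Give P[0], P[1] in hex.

P[0]: E(K, 34) = B0; 0C ⊕ B0 = BC.
P[1]: E(K, 0C) = 88; 61 ⊕ 88 = E9.

P[0] = BC, P[1] = E9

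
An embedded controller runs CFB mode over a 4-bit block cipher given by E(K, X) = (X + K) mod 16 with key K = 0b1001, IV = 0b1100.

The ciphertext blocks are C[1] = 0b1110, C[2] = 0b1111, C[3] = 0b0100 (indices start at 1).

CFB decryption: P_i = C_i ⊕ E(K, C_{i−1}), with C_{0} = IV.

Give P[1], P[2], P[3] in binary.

P[1]: E(K, 0b1100) = 0b0101; 0b1110 ⊕ 0b0101 = 0b1011.
P[2]: E(K, 0b1110) = 0b0111; 0b1111 ⊕ 0b0111 = 0b1000.
P[3]: E(K, 0b1111) = 0b1000; 0b0100 ⊕ 0b1000 = 0b1100.

P[1] = 0b1011, P[2] = 0b1000, P[3] = 0b1100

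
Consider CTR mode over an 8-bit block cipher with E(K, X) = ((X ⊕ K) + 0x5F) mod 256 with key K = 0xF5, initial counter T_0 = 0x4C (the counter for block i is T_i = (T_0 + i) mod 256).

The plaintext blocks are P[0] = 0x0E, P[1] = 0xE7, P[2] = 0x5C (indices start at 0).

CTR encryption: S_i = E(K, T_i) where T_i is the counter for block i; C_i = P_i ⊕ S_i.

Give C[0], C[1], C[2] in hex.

C[0] = 0x16, C[1] = 0xF0, C[2] = 0x46

C[0]: T = 0x4C, S = E(K, T) = 0x18; 0x0E ⊕ 0x18 = 0x16.
C[1]: T = 0x4D, S = E(K, T) = 0x17; 0xE7 ⊕ 0x17 = 0xF0.
C[2]: T = 0x4E, S = E(K, T) = 0x1A; 0x5C ⊕ 0x1A = 0x46.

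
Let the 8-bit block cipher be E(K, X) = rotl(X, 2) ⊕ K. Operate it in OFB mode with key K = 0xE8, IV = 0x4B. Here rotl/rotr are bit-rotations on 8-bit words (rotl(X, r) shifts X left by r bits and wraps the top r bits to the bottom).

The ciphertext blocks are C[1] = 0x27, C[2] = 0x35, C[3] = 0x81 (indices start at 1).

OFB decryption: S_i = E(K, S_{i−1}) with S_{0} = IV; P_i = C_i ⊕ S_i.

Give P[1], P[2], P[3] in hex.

P[1] = 0xE2, P[2] = 0xCA, P[3] = 0x96

P[1]: S = E(K, 0x4B) = 0xC5; 0x27 ⊕ 0xC5 = 0xE2.
P[2]: S = E(K, 0xC5) = 0xFF; 0x35 ⊕ 0xFF = 0xCA.
P[3]: S = E(K, 0xFF) = 0x17; 0x81 ⊕ 0x17 = 0x96.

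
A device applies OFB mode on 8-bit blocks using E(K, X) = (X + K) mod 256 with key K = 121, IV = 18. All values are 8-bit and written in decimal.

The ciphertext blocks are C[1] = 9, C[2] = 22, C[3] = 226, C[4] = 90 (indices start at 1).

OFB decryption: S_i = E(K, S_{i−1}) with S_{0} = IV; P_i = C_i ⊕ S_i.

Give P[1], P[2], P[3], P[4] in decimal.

P[1]: S = E(K, 18) = 139; 9 ⊕ 139 = 130.
P[2]: S = E(K, 139) = 4; 22 ⊕ 4 = 18.
P[3]: S = E(K, 4) = 125; 226 ⊕ 125 = 159.
P[4]: S = E(K, 125) = 246; 90 ⊕ 246 = 172.

P[1] = 130, P[2] = 18, P[3] = 159, P[4] = 172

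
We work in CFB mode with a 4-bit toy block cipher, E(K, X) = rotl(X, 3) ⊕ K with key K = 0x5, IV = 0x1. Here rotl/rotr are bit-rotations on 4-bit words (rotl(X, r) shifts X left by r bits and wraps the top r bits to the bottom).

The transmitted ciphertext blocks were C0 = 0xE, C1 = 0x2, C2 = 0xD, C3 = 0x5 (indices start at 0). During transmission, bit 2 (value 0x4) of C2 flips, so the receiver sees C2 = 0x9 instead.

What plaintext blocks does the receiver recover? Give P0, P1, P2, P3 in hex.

P0 = 0x3, P1 = 0x0, P2 = 0xD, P3 = 0xC

CFB decryption: P_i = C_i ⊕ E(K, C_{i−1}), with C_{−1} = IV.
Only C2 changed, to 0x9. In CFB, a change in C_i flips the same bit in P_i and garbles P_{i+1}. Decrypting the received ciphertext:
P0: E(K, 0x1) = 0xD; 0xE ⊕ 0xD = 0x3.
P1: E(K, 0xE) = 0x2; 0x2 ⊕ 0x2 = 0x0.
P2: E(K, 0x2) = 0x4; 0x9 ⊕ 0x4 = 0xD.
P3: E(K, 0x9) = 0x9; 0x5 ⊕ 0x9 = 0xC.
Blocks that differ from the original plaintext: P2, P3.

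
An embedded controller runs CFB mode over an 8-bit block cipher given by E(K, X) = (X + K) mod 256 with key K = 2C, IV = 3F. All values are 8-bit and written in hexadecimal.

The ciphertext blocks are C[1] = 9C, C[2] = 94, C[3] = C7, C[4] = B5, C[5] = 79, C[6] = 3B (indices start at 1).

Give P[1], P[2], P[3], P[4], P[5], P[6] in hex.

CFB decryption: P_i = C_i ⊕ E(K, C_{i−1}), with C_{0} = IV.
P[1]: E(K, 3F) = 6B; 9C ⊕ 6B = F7.
P[2]: E(K, 9C) = C8; 94 ⊕ C8 = 5C.
P[3]: E(K, 94) = C0; C7 ⊕ C0 = 07.
P[4]: E(K, C7) = F3; B5 ⊕ F3 = 46.
P[5]: E(K, B5) = E1; 79 ⊕ E1 = 98.
P[6]: E(K, 79) = A5; 3B ⊕ A5 = 9E.

P[1] = F7, P[2] = 5C, P[3] = 07, P[4] = 46, P[5] = 98, P[6] = 9E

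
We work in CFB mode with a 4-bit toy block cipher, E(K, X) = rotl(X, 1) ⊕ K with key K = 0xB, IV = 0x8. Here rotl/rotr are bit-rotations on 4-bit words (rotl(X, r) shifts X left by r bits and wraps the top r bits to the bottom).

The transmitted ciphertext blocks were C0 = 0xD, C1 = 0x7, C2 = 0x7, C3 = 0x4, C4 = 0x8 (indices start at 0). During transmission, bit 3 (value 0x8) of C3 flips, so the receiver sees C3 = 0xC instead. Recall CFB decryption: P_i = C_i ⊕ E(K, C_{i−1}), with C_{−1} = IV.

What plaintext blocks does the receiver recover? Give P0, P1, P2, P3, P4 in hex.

P0 = 0x7, P1 = 0x7, P2 = 0x2, P3 = 0x9, P4 = 0xA

Only C3 changed, to 0xC. In CFB, a change in C_i flips the same bit in P_i and garbles P_{i+1}. Decrypting the received ciphertext:
P0: E(K, 0x8) = 0xA; 0xD ⊕ 0xA = 0x7.
P1: E(K, 0xD) = 0x0; 0x7 ⊕ 0x0 = 0x7.
P2: E(K, 0x7) = 0x5; 0x7 ⊕ 0x5 = 0x2.
P3: E(K, 0x7) = 0x5; 0xC ⊕ 0x5 = 0x9.
P4: E(K, 0xC) = 0x2; 0x8 ⊕ 0x2 = 0xA.
Blocks that differ from the original plaintext: P3, P4.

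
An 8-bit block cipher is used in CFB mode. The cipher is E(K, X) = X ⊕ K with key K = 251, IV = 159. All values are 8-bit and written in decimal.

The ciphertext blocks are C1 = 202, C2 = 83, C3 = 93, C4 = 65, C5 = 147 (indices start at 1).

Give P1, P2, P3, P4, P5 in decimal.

CFB decryption: P_i = C_i ⊕ E(K, C_{i−1}), with C_{0} = IV.
P1: E(K, 159) = 100; 202 ⊕ 100 = 174.
P2: E(K, 202) = 49; 83 ⊕ 49 = 98.
P3: E(K, 83) = 168; 93 ⊕ 168 = 245.
P4: E(K, 93) = 166; 65 ⊕ 166 = 231.
P5: E(K, 65) = 186; 147 ⊕ 186 = 41.

P1 = 174, P2 = 98, P3 = 245, P4 = 231, P5 = 41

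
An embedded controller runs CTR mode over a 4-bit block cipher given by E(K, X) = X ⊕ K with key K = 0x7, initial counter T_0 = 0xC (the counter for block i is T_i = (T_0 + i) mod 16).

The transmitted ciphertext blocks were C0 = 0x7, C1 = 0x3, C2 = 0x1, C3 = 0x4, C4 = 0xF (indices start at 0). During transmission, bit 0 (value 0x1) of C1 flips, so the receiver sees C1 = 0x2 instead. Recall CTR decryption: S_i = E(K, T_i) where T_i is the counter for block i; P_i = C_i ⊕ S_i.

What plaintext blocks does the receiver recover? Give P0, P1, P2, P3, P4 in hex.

P0 = 0xC, P1 = 0x8, P2 = 0x8, P3 = 0xC, P4 = 0x8

Only C1 changed, to 0x2. In CTR, a change in C_i flips the same bit in P_i only; the keystream is unaffected. Decrypting the received ciphertext:
P0: T = 0xC, S = E(K, T) = 0xB; 0x7 ⊕ 0xB = 0xC.
P1: T = 0xD, S = E(K, T) = 0xA; 0x2 ⊕ 0xA = 0x8.
P2: T = 0xE, S = E(K, T) = 0x9; 0x1 ⊕ 0x9 = 0x8.
P3: T = 0xF, S = E(K, T) = 0x8; 0x4 ⊕ 0x8 = 0xC.
P4: T = 0x0, S = E(K, T) = 0x7; 0xF ⊕ 0x7 = 0x8.
Blocks that differ from the original plaintext: P1.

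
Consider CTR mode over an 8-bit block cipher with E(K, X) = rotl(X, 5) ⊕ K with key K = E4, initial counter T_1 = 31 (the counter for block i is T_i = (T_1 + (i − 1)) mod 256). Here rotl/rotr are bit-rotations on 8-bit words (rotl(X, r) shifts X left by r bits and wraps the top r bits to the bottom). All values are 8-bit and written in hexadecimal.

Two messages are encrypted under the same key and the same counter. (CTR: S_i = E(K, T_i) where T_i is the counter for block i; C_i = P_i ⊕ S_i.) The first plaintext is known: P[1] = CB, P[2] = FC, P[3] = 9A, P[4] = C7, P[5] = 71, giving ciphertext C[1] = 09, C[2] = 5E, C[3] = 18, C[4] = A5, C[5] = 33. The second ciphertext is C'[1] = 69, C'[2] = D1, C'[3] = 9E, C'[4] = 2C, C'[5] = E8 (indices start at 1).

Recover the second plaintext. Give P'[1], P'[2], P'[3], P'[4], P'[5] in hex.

In CTR with a reused counter, both messages share the same keystream S_i, so C_i ⊕ C'_i = P_i ⊕ P'_i and thus P'_i = P_i ⊕ C_i ⊕ C'_i.
P'[1]: CB ⊕ 09 ⊕ 69 = AB.
P'[2]: FC ⊕ 5E ⊕ D1 = 73.
P'[3]: 9A ⊕ 18 ⊕ 9E = 1C.
P'[4]: C7 ⊕ A5 ⊕ 2C = 4E.
P'[5]: 71 ⊕ 33 ⊕ E8 = AA.

P'[1] = AB, P'[2] = 73, P'[3] = 1C, P'[4] = 4E, P'[5] = AA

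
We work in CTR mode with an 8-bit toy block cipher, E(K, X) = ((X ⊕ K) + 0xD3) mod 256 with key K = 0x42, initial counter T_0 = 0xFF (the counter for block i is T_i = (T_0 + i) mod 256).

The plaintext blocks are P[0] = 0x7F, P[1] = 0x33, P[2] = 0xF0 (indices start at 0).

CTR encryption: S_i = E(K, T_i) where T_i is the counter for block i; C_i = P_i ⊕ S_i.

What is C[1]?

C[1] = 0x26

C[0]: T = 0xFF, S = E(K, T) = 0x90; 0x7F ⊕ 0x90 = 0xEF.
C[1]: T = 0x00, S = E(K, T) = 0x15; 0x33 ⊕ 0x15 = 0x26.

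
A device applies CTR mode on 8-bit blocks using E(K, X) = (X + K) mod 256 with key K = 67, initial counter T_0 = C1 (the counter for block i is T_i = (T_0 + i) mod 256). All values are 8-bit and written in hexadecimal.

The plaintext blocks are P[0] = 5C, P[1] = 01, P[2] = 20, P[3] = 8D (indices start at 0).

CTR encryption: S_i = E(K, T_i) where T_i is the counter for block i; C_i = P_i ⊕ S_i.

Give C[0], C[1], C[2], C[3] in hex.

C[0] = 74, C[1] = 28, C[2] = 0A, C[3] = A6

C[0]: T = C1, S = E(K, T) = 28; 5C ⊕ 28 = 74.
C[1]: T = C2, S = E(K, T) = 29; 01 ⊕ 29 = 28.
C[2]: T = C3, S = E(K, T) = 2A; 20 ⊕ 2A = 0A.
C[3]: T = C4, S = E(K, T) = 2B; 8D ⊕ 2B = A6.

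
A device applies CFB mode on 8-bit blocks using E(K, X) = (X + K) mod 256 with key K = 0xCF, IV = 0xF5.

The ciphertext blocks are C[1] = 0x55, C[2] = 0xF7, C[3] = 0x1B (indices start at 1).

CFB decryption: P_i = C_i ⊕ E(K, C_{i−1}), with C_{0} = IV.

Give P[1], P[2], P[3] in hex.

P[1]: E(K, 0xF5) = 0xC4; 0x55 ⊕ 0xC4 = 0x91.
P[2]: E(K, 0x55) = 0x24; 0xF7 ⊕ 0x24 = 0xD3.
P[3]: E(K, 0xF7) = 0xC6; 0x1B ⊕ 0xC6 = 0xDD.

P[1] = 0x91, P[2] = 0xD3, P[3] = 0xDD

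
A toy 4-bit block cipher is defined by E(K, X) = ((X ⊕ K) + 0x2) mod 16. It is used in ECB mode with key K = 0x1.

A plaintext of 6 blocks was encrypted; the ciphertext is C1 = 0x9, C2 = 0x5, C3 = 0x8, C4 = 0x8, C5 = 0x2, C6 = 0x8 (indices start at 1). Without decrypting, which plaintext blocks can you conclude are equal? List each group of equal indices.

ECB encrypts each block independently with the same key, so equal ciphertext blocks imply equal plaintext blocks.
C3 = C4 = C6 = 0x8, so P3 = P4 = P6.

P3 = P4 = P6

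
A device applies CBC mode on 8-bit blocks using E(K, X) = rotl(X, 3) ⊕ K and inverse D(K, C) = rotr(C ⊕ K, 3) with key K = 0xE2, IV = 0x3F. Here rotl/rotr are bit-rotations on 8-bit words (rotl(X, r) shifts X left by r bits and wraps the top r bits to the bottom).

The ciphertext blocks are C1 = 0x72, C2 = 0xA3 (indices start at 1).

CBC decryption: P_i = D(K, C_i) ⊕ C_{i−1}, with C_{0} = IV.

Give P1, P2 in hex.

P1: D(K, 0x72) = 0x12; 0x12 ⊕ 0x3F = 0x2D.
P2: D(K, 0xA3) = 0x28; 0x28 ⊕ 0x72 = 0x5A.

P1 = 0x2D, P2 = 0x5A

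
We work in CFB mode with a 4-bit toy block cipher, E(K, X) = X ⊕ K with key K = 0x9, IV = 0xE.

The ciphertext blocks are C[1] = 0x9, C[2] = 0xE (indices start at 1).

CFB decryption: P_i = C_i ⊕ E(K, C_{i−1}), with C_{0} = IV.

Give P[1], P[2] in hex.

P[1] = 0xE, P[2] = 0xE

P[1]: E(K, 0xE) = 0x7; 0x9 ⊕ 0x7 = 0xE.
P[2]: E(K, 0x9) = 0x0; 0xE ⊕ 0x0 = 0xE.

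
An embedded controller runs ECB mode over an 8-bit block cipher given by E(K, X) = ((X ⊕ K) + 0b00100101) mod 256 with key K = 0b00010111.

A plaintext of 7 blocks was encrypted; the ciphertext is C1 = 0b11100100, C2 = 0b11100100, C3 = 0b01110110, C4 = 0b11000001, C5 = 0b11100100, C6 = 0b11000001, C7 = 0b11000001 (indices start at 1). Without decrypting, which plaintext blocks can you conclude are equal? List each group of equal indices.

ECB encrypts each block independently with the same key, so equal ciphertext blocks imply equal plaintext blocks.
C1 = C2 = C5 = 0b11100100, so P1 = P2 = P5.
C4 = C6 = C7 = 0b11000001, so P4 = P6 = P7.

P1 = P2 = P5; P4 = P6 = P7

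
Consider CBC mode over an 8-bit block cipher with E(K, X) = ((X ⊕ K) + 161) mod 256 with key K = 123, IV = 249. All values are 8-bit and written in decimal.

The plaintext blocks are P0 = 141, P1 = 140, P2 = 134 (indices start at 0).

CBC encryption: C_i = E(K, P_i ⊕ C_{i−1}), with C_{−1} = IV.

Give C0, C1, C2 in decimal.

C0 = 176, C1 = 232, C2 = 182

C0: P0 ⊕ 249 = 116; E(K, 116) = 176.
C1: P1 ⊕ 176 = 60; E(K, 60) = 232.
C2: P2 ⊕ 232 = 110; E(K, 110) = 182.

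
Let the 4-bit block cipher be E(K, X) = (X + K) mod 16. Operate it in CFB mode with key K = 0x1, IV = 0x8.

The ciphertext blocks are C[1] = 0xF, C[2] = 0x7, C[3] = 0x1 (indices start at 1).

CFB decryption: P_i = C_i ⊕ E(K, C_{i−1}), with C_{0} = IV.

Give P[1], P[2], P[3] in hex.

P[1]: E(K, 0x8) = 0x9; 0xF ⊕ 0x9 = 0x6.
P[2]: E(K, 0xF) = 0x0; 0x7 ⊕ 0x0 = 0x7.
P[3]: E(K, 0x7) = 0x8; 0x1 ⊕ 0x8 = 0x9.

P[1] = 0x6, P[2] = 0x7, P[3] = 0x9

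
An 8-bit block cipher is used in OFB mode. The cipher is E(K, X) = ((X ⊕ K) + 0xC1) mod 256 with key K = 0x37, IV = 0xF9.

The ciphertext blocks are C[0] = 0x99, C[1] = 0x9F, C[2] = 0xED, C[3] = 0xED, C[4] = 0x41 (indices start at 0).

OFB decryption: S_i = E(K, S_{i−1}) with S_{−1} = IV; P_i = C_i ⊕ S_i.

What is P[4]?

P[0]: S = E(K, 0xF9) = 0x8F; 0x99 ⊕ 0x8F = 0x16.
P[1]: S = E(K, 0x8F) = 0x79; 0x9F ⊕ 0x79 = 0xE6.
P[2]: S = E(K, 0x79) = 0x0F; 0xED ⊕ 0x0F = 0xE2.
P[3]: S = E(K, 0x0F) = 0xF9; 0xED ⊕ 0xF9 = 0x14.
P[4]: S = E(K, 0xF9) = 0x8F; 0x41 ⊕ 0x8F = 0xCE.

P[4] = 0xCE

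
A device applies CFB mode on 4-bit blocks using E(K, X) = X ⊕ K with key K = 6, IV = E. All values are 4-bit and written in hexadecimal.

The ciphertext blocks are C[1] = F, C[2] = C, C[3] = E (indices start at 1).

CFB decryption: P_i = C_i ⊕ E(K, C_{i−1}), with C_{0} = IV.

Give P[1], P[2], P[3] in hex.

P[1] = 7, P[2] = 5, P[3] = 4

P[1]: E(K, E) = 8; F ⊕ 8 = 7.
P[2]: E(K, F) = 9; C ⊕ 9 = 5.
P[3]: E(K, C) = A; E ⊕ A = 4.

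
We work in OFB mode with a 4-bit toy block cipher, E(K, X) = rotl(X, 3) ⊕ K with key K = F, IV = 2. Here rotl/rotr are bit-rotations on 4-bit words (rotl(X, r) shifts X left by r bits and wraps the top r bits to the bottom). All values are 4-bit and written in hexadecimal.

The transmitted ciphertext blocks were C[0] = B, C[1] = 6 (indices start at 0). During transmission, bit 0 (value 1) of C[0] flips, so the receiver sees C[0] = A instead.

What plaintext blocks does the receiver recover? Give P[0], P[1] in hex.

OFB decryption: S_i = E(K, S_{i−1}) with S_{−1} = IV; P_i = C_i ⊕ S_i.
Only C[0] changed, to A. In OFB, a change in C_i flips the same bit in P_i only; the keystream is unaffected. Decrypting the received ciphertext:
P[0]: S = E(K, 2) = E; A ⊕ E = 4.
P[1]: S = E(K, E) = 8; 6 ⊕ 8 = E.
Blocks that differ from the original plaintext: P[0].

P[0] = 4, P[1] = E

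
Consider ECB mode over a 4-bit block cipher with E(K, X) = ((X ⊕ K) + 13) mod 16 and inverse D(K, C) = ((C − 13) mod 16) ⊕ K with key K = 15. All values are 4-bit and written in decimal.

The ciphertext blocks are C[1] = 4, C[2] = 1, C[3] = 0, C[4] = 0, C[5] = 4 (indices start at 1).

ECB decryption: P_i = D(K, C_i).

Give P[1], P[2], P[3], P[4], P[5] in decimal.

P[1] = 8, P[2] = 11, P[3] = 12, P[4] = 12, P[5] = 8

P[1]: D(K, 4) = 8.
P[2]: D(K, 1) = 11.
P[3]: D(K, 0) = 12.
P[4]: D(K, 0) = 12.
P[5]: D(K, 4) = 8.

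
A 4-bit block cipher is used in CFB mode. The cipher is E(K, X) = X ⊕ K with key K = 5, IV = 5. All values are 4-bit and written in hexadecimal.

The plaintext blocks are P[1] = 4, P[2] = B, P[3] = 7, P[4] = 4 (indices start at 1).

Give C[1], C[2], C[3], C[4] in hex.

C[1] = 4, C[2] = A, C[3] = 8, C[4] = 9

CFB encryption: C_i = P_i ⊕ E(K, C_{i−1}), with C_{0} = IV.
C[1]: E(K, 5) = 0; 4 ⊕ 0 = 4.
C[2]: E(K, 4) = 1; B ⊕ 1 = A.
C[3]: E(K, A) = F; 7 ⊕ F = 8.
C[4]: E(K, 8) = D; 4 ⊕ D = 9.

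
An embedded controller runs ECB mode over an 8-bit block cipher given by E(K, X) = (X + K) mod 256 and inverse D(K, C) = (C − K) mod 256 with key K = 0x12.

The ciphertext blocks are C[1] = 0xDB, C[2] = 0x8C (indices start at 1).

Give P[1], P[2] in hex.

P[1] = 0xC9, P[2] = 0x7A

ECB decryption: P_i = D(K, C_i).
P[1]: D(K, 0xDB) = 0xC9.
P[2]: D(K, 0x8C) = 0x7A.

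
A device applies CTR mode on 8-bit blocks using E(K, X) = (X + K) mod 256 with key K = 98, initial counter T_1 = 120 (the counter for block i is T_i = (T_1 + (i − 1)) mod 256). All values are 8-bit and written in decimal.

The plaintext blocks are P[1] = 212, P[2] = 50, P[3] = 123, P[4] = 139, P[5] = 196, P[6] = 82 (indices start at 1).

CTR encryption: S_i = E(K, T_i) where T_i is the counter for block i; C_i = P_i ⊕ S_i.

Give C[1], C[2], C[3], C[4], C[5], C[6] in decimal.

C[1]: T = 120, S = E(K, T) = 218; 212 ⊕ 218 = 14.
C[2]: T = 121, S = E(K, T) = 219; 50 ⊕ 219 = 233.
C[3]: T = 122, S = E(K, T) = 220; 123 ⊕ 220 = 167.
C[4]: T = 123, S = E(K, T) = 221; 139 ⊕ 221 = 86.
C[5]: T = 124, S = E(K, T) = 222; 196 ⊕ 222 = 26.
C[6]: T = 125, S = E(K, T) = 223; 82 ⊕ 223 = 141.

C[1] = 14, C[2] = 233, C[3] = 167, C[4] = 86, C[5] = 26, C[6] = 141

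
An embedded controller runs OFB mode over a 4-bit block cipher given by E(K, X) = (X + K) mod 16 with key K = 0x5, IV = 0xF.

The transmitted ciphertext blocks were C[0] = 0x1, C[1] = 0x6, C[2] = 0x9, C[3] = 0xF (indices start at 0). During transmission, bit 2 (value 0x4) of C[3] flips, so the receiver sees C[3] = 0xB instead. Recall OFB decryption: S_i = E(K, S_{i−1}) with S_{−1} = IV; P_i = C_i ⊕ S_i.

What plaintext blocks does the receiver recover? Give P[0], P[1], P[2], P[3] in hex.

Only C[3] changed, to 0xB. In OFB, a change in C_i flips the same bit in P_i only; the keystream is unaffected. Decrypting the received ciphertext:
P[0]: S = E(K, 0xF) = 0x4; 0x1 ⊕ 0x4 = 0x5.
P[1]: S = E(K, 0x4) = 0x9; 0x6 ⊕ 0x9 = 0xF.
P[2]: S = E(K, 0x9) = 0xE; 0x9 ⊕ 0xE = 0x7.
P[3]: S = E(K, 0xE) = 0x3; 0xB ⊕ 0x3 = 0x8.
Blocks that differ from the original plaintext: P[3].

P[0] = 0x5, P[1] = 0xF, P[2] = 0x7, P[3] = 0x8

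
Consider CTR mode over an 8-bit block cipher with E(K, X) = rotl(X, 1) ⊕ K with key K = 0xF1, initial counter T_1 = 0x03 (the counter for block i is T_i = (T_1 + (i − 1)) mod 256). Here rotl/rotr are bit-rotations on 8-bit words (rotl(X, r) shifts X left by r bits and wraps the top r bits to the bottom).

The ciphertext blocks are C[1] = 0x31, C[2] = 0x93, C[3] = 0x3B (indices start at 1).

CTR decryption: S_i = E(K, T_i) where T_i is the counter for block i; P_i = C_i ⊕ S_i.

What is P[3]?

P[3] = 0xC0

P[3]: T = 0x05, S = E(K, T) = 0xFB; 0x3B ⊕ 0xFB = 0xC0.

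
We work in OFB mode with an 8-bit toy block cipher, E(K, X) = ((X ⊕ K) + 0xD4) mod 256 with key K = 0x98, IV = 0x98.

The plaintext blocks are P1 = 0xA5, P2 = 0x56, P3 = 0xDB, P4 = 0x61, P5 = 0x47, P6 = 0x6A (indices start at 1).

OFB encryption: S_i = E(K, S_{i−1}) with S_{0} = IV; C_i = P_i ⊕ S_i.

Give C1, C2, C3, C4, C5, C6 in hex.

C1 = 0x71, C2 = 0x76, C3 = 0x57, C4 = 0x89, C5 = 0x03, C6 = 0xDA

C1: S = E(K, 0x98) = 0xD4; 0xA5 ⊕ 0xD4 = 0x71.
C2: S = E(K, 0xD4) = 0x20; 0x56 ⊕ 0x20 = 0x76.
C3: S = E(K, 0x20) = 0x8C; 0xDB ⊕ 0x8C = 0x57.
C4: S = E(K, 0x8C) = 0xE8; 0x61 ⊕ 0xE8 = 0x89.
C5: S = E(K, 0xE8) = 0x44; 0x47 ⊕ 0x44 = 0x03.
C6: S = E(K, 0x44) = 0xB0; 0x6A ⊕ 0xB0 = 0xDA.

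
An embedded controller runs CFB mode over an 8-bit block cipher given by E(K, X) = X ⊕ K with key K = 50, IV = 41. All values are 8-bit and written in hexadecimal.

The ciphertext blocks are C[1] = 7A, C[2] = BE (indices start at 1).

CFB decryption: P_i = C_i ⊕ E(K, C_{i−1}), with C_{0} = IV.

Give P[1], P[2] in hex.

P[1]: E(K, 41) = 11; 7A ⊕ 11 = 6B.
P[2]: E(K, 7A) = 2A; BE ⊕ 2A = 94.

P[1] = 6B, P[2] = 94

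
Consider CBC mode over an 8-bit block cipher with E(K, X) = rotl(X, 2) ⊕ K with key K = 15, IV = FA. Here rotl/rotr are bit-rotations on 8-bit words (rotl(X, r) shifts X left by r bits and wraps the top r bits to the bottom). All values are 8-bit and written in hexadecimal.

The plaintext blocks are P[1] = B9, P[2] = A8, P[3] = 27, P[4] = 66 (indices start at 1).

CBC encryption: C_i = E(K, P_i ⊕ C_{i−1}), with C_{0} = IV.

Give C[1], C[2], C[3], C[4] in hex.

C[1]: P[1] ⊕ FA = 43; E(K, 43) = 18.
C[2]: P[2] ⊕ 18 = B0; E(K, B0) = D7.
C[3]: P[3] ⊕ D7 = F0; E(K, F0) = D6.
C[4]: P[4] ⊕ D6 = B0; E(K, B0) = D7.

C[1] = 18, C[2] = D7, C[3] = D6, C[4] = D7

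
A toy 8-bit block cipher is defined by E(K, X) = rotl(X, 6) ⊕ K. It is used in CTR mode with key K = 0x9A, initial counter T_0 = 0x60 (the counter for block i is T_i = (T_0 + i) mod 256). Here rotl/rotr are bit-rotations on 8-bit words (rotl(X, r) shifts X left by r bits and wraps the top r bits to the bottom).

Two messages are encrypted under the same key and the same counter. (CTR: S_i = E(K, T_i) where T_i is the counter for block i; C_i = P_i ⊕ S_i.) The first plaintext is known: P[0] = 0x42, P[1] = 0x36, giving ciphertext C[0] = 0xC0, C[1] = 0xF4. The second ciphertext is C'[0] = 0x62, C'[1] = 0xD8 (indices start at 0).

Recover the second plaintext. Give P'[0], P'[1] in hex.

P'[0] = 0xE0, P'[1] = 0x1A

In CTR with a reused counter, both messages share the same keystream S_i, so C_i ⊕ C'_i = P_i ⊕ P'_i and thus P'_i = P_i ⊕ C_i ⊕ C'_i.
P'[0]: 0x42 ⊕ 0xC0 ⊕ 0x62 = 0xE0.
P'[1]: 0x36 ⊕ 0xF4 ⊕ 0xD8 = 0x1A.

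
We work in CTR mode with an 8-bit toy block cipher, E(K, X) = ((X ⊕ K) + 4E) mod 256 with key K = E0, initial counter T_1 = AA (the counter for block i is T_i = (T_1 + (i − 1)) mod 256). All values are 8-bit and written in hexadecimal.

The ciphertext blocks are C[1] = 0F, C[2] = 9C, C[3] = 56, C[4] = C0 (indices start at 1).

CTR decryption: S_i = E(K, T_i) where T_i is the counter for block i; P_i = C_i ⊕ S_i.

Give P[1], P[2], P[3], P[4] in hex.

P[1]: T = AA, S = E(K, T) = 98; 0F ⊕ 98 = 97.
P[2]: T = AB, S = E(K, T) = 99; 9C ⊕ 99 = 05.
P[3]: T = AC, S = E(K, T) = 9A; 56 ⊕ 9A = CC.
P[4]: T = AD, S = E(K, T) = 9B; C0 ⊕ 9B = 5B.

P[1] = 97, P[2] = 05, P[3] = CC, P[4] = 5B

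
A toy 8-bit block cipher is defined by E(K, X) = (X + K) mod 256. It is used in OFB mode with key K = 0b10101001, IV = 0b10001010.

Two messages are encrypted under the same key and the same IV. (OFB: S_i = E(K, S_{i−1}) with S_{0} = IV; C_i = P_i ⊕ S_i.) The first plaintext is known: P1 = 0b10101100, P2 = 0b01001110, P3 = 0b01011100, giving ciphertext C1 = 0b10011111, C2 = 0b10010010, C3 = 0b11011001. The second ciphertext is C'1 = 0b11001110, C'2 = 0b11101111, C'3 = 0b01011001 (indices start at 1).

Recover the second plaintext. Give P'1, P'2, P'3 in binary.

In OFB with a reused IV, both messages share the same keystream S_i, so C_i ⊕ C'_i = P_i ⊕ P'_i and thus P'_i = P_i ⊕ C_i ⊕ C'_i.
P'1: 0b10101100 ⊕ 0b10011111 ⊕ 0b11001110 = 0b11111101.
P'2: 0b01001110 ⊕ 0b10010010 ⊕ 0b11101111 = 0b00110011.
P'3: 0b01011100 ⊕ 0b11011001 ⊕ 0b01011001 = 0b11011100.

P'1 = 0b11111101, P'2 = 0b00110011, P'3 = 0b11011100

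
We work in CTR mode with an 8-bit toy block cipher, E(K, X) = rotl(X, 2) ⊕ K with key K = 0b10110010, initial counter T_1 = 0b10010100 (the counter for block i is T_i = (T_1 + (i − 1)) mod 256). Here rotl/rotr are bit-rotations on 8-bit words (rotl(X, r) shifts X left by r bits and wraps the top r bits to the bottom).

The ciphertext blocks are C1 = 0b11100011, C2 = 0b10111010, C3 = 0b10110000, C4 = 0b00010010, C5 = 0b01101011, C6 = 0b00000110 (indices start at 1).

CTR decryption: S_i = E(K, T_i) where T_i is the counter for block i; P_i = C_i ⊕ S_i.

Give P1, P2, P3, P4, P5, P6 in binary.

P1 = 0b00000011, P2 = 0b01011110, P3 = 0b01011000, P4 = 0b11111110, P5 = 0b10111011, P6 = 0b11010010

P1: T = 0b10010100, S = E(K, T) = 0b11100000; 0b11100011 ⊕ 0b11100000 = 0b00000011.
P2: T = 0b10010101, S = E(K, T) = 0b11100100; 0b10111010 ⊕ 0b11100100 = 0b01011110.
P3: T = 0b10010110, S = E(K, T) = 0b11101000; 0b10110000 ⊕ 0b11101000 = 0b01011000.
P4: T = 0b10010111, S = E(K, T) = 0b11101100; 0b00010010 ⊕ 0b11101100 = 0b11111110.
P5: T = 0b10011000, S = E(K, T) = 0b11010000; 0b01101011 ⊕ 0b11010000 = 0b10111011.
P6: T = 0b10011001, S = E(K, T) = 0b11010100; 0b00000110 ⊕ 0b11010100 = 0b11010010.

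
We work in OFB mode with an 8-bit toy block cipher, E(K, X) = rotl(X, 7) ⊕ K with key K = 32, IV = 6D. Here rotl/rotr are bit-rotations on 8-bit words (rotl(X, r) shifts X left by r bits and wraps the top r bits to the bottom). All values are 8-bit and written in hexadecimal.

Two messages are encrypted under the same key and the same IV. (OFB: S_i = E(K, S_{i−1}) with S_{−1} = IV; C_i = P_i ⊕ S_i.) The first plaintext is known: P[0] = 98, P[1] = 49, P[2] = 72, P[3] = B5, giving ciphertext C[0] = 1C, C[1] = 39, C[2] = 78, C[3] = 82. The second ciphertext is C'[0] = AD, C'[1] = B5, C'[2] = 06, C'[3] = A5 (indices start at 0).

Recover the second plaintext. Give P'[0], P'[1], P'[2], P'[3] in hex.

In OFB with a reused IV, both messages share the same keystream S_i, so C_i ⊕ C'_i = P_i ⊕ P'_i and thus P'_i = P_i ⊕ C_i ⊕ C'_i.
P'[0]: 98 ⊕ 1C ⊕ AD = 29.
P'[1]: 49 ⊕ 39 ⊕ B5 = C5.
P'[2]: 72 ⊕ 78 ⊕ 06 = 0C.
P'[3]: B5 ⊕ 82 ⊕ A5 = 92.

P'[0] = 29, P'[1] = C5, P'[2] = 0C, P'[3] = 92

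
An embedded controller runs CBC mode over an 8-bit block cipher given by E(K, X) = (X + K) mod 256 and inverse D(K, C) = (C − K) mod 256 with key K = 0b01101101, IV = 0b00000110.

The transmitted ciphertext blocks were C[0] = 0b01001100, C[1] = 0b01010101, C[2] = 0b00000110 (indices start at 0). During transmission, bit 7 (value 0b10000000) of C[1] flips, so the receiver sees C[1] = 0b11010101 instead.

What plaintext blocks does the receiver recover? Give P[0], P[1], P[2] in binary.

P[0] = 0b11011001, P[1] = 0b00100100, P[2] = 0b01001100

CBC decryption: P_i = D(K, C_i) ⊕ C_{i−1}, with C_{−1} = IV.
Only C[1] changed, to 0b11010101. In CBC, a change in C_i garbles P_i and flips the same bit in P_{i+1}. Decrypting the received ciphertext:
P[0]: D(K, 0b01001100) = 0b11011111; 0b11011111 ⊕ 0b00000110 = 0b11011001.
P[1]: D(K, 0b11010101) = 0b01101000; 0b01101000 ⊕ 0b01001100 = 0b00100100.
P[2]: D(K, 0b00000110) = 0b10011001; 0b10011001 ⊕ 0b11010101 = 0b01001100.
Blocks that differ from the original plaintext: P[1], P[2].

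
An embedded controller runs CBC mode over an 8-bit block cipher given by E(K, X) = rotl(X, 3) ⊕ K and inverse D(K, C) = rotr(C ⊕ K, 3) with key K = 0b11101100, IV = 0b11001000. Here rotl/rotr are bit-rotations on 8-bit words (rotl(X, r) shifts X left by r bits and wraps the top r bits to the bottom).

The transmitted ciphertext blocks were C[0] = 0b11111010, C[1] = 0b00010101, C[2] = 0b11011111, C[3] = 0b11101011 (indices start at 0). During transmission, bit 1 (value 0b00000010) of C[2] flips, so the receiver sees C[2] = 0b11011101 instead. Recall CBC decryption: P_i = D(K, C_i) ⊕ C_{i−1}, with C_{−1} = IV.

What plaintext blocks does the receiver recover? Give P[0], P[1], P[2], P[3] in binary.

P[0] = 0b00001010, P[1] = 0b11000101, P[2] = 0b00110011, P[3] = 0b00111101

Only C[2] changed, to 0b11011101. In CBC, a change in C_i garbles P_i and flips the same bit in P_{i+1}. Decrypting the received ciphertext:
P[0]: D(K, 0b11111010) = 0b11000010; 0b11000010 ⊕ 0b11001000 = 0b00001010.
P[1]: D(K, 0b00010101) = 0b00111111; 0b00111111 ⊕ 0b11111010 = 0b11000101.
P[2]: D(K, 0b11011101) = 0b00100110; 0b00100110 ⊕ 0b00010101 = 0b00110011.
P[3]: D(K, 0b11101011) = 0b11100000; 0b11100000 ⊕ 0b11011101 = 0b00111101.
Blocks that differ from the original plaintext: P[2], P[3].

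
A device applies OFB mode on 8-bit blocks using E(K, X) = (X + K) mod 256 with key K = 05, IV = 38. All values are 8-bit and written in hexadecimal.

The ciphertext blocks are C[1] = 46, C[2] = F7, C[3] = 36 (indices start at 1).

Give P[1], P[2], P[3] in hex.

OFB decryption: S_i = E(K, S_{i−1}) with S_{0} = IV; P_i = C_i ⊕ S_i.
P[1]: S = E(K, 38) = 3D; 46 ⊕ 3D = 7B.
P[2]: S = E(K, 3D) = 42; F7 ⊕ 42 = B5.
P[3]: S = E(K, 42) = 47; 36 ⊕ 47 = 71.

P[1] = 7B, P[2] = B5, P[3] = 71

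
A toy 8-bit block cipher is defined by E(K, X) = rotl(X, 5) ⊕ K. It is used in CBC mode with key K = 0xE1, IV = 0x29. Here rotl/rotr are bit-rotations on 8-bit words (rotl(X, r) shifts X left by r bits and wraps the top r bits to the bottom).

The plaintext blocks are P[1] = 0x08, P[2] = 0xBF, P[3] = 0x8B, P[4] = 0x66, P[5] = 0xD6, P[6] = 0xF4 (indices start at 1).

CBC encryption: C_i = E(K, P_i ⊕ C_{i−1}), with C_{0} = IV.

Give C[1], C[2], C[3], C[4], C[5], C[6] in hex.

C[1]: P[1] ⊕ 0x29 = 0x21; E(K, 0x21) = 0xC5.
C[2]: P[2] ⊕ 0xC5 = 0x7A; E(K, 0x7A) = 0xAE.
C[3]: P[3] ⊕ 0xAE = 0x25; E(K, 0x25) = 0x45.
C[4]: P[4] ⊕ 0x45 = 0x23; E(K, 0x23) = 0x85.
C[5]: P[5] ⊕ 0x85 = 0x53; E(K, 0x53) = 0x8B.
C[6]: P[6] ⊕ 0x8B = 0x7F; E(K, 0x7F) = 0x0E.

C[1] = 0xC5, C[2] = 0xAE, C[3] = 0x45, C[4] = 0x85, C[5] = 0x8B, C[6] = 0x0E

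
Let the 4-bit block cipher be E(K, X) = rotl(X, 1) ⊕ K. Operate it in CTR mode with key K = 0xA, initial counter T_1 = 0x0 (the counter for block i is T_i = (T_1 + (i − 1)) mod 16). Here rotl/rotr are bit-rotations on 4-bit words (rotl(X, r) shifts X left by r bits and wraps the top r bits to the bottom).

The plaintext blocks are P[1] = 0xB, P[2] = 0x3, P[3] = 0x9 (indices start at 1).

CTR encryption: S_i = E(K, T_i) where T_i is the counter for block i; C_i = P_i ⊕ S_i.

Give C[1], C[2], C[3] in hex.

C[1]: T = 0x0, S = E(K, T) = 0xA; 0xB ⊕ 0xA = 0x1.
C[2]: T = 0x1, S = E(K, T) = 0x8; 0x3 ⊕ 0x8 = 0xB.
C[3]: T = 0x2, S = E(K, T) = 0xE; 0x9 ⊕ 0xE = 0x7.

C[1] = 0x1, C[2] = 0xB, C[3] = 0x7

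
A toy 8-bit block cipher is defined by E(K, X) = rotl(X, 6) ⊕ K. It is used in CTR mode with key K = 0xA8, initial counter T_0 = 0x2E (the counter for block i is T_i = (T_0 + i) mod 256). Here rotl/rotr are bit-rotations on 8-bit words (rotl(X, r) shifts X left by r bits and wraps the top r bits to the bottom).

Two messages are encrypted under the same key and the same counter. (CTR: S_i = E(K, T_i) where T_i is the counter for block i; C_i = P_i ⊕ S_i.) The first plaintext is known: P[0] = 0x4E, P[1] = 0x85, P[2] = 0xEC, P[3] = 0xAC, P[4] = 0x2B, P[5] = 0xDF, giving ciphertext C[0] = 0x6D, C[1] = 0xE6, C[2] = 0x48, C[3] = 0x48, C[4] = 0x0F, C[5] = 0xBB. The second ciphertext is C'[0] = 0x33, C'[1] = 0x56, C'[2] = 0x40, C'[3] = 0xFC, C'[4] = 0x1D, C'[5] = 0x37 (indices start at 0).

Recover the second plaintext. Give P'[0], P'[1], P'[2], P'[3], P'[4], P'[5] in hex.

In CTR with a reused counter, both messages share the same keystream S_i, so C_i ⊕ C'_i = P_i ⊕ P'_i and thus P'_i = P_i ⊕ C_i ⊕ C'_i.
P'[0]: 0x4E ⊕ 0x6D ⊕ 0x33 = 0x10.
P'[1]: 0x85 ⊕ 0xE6 ⊕ 0x56 = 0x35.
P'[2]: 0xEC ⊕ 0x48 ⊕ 0x40 = 0xE4.
P'[3]: 0xAC ⊕ 0x48 ⊕ 0xFC = 0x18.
P'[4]: 0x2B ⊕ 0x0F ⊕ 0x1D = 0x39.
P'[5]: 0xDF ⊕ 0xBB ⊕ 0x37 = 0x53.

P'[0] = 0x10, P'[1] = 0x35, P'[2] = 0xE4, P'[3] = 0x18, P'[4] = 0x39, P'[5] = 0x53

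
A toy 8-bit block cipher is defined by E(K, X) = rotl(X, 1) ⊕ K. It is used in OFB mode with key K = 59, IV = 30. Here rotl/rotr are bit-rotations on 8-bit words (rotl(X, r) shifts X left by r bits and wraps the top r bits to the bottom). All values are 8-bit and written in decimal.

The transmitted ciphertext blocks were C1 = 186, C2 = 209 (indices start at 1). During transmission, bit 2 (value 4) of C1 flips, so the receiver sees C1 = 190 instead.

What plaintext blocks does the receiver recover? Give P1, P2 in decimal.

OFB decryption: S_i = E(K, S_{i−1}) with S_{0} = IV; P_i = C_i ⊕ S_i.
Only C1 changed, to 190. In OFB, a change in C_i flips the same bit in P_i only; the keystream is unaffected. Decrypting the received ciphertext:
P1: S = E(K, 30) = 7; 190 ⊕ 7 = 185.
P2: S = E(K, 7) = 53; 209 ⊕ 53 = 228.
Blocks that differ from the original plaintext: P1.

P1 = 185, P2 = 228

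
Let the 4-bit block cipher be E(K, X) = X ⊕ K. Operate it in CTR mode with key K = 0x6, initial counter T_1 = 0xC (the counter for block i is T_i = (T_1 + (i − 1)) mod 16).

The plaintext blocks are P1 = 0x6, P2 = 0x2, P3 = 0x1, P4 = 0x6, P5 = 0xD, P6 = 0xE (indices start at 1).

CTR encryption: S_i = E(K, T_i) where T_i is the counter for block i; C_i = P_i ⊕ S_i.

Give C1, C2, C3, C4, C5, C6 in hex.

C1 = 0xC, C2 = 0x9, C3 = 0x9, C4 = 0xF, C5 = 0xB, C6 = 0x9

C1: T = 0xC, S = E(K, T) = 0xA; 0x6 ⊕ 0xA = 0xC.
C2: T = 0xD, S = E(K, T) = 0xB; 0x2 ⊕ 0xB = 0x9.
C3: T = 0xE, S = E(K, T) = 0x8; 0x1 ⊕ 0x8 = 0x9.
C4: T = 0xF, S = E(K, T) = 0x9; 0x6 ⊕ 0x9 = 0xF.
C5: T = 0x0, S = E(K, T) = 0x6; 0xD ⊕ 0x6 = 0xB.
C6: T = 0x1, S = E(K, T) = 0x7; 0xE ⊕ 0x7 = 0x9.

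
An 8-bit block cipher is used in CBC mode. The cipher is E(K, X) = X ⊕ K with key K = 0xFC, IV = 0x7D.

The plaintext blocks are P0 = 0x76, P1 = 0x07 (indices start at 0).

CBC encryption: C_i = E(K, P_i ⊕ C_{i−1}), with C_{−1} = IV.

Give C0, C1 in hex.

C0: P0 ⊕ 0x7D = 0x0B; E(K, 0x0B) = 0xF7.
C1: P1 ⊕ 0xF7 = 0xF0; E(K, 0xF0) = 0x0C.

C0 = 0xF7, C1 = 0x0C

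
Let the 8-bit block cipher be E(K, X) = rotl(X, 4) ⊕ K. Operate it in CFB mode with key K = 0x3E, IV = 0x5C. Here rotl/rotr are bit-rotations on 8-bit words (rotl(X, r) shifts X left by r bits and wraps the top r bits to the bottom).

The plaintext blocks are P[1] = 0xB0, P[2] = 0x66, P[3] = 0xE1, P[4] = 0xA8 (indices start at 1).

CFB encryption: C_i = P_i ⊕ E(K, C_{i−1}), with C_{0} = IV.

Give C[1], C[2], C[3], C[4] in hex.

C[1] = 0x4B, C[2] = 0xEC, C[3] = 0x11, C[4] = 0x87

C[1]: E(K, 0x5C) = 0xFB; 0xB0 ⊕ 0xFB = 0x4B.
C[2]: E(K, 0x4B) = 0x8A; 0x66 ⊕ 0x8A = 0xEC.
C[3]: E(K, 0xEC) = 0xF0; 0xE1 ⊕ 0xF0 = 0x11.
C[4]: E(K, 0x11) = 0x2F; 0xA8 ⊕ 0x2F = 0x87.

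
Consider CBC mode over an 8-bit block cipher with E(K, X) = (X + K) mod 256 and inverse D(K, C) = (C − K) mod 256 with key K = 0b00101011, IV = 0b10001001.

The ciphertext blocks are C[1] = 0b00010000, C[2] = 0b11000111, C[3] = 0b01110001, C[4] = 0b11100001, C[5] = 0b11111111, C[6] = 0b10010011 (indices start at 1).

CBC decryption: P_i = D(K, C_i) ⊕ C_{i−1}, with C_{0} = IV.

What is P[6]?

P[6]: D(K, 0b10010011) = 0b01101000; 0b01101000 ⊕ 0b11111111 = 0b10010111.

P[6] = 0b10010111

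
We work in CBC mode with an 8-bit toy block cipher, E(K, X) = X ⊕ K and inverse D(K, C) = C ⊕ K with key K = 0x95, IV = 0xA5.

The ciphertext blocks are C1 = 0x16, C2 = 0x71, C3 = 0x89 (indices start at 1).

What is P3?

CBC decryption: P_i = D(K, C_i) ⊕ C_{i−1}, with C_{0} = IV.
P3: D(K, 0x89) = 0x1C; 0x1C ⊕ 0x71 = 0x6D.

P3 = 0x6D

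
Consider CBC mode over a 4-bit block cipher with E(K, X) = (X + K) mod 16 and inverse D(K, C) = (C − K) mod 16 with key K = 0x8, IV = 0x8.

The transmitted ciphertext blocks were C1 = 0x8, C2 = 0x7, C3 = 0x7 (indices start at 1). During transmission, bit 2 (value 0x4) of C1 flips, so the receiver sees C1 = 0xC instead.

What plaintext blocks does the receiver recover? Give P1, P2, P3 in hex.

P1 = 0xC, P2 = 0x3, P3 = 0x8

CBC decryption: P_i = D(K, C_i) ⊕ C_{i−1}, with C_{0} = IV.
Only C1 changed, to 0xC. In CBC, a change in C_i garbles P_i and flips the same bit in P_{i+1}. Decrypting the received ciphertext:
P1: D(K, 0xC) = 0x4; 0x4 ⊕ 0x8 = 0xC.
P2: D(K, 0x7) = 0xF; 0xF ⊕ 0xC = 0x3.
P3: D(K, 0x7) = 0xF; 0xF ⊕ 0x7 = 0x8.
Blocks that differ from the original plaintext: P1, P2.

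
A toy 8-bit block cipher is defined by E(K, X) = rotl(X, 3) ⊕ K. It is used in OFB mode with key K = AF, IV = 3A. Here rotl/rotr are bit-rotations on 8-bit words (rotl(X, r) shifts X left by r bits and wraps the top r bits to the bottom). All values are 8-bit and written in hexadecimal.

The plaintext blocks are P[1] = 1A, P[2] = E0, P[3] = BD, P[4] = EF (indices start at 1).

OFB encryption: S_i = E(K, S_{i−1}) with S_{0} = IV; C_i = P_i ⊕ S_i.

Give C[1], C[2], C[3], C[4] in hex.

C[1] = 64, C[2] = BC, C[3] = F0, C[4] = 2A

C[1]: S = E(K, 3A) = 7E; 1A ⊕ 7E = 64.
C[2]: S = E(K, 7E) = 5C; E0 ⊕ 5C = BC.
C[3]: S = E(K, 5C) = 4D; BD ⊕ 4D = F0.
C[4]: S = E(K, 4D) = C5; EF ⊕ C5 = 2A.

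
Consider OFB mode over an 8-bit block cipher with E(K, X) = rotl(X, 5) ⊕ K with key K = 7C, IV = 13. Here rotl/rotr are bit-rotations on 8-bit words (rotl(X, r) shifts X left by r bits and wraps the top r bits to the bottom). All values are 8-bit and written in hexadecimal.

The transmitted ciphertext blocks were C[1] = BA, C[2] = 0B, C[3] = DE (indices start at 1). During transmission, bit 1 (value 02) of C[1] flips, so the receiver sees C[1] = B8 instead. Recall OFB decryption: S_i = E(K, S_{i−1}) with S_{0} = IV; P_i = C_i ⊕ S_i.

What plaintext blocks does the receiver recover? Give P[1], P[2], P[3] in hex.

Only C[1] changed, to B8. In OFB, a change in C_i flips the same bit in P_i only; the keystream is unaffected. Decrypting the received ciphertext:
P[1]: S = E(K, 13) = 1E; B8 ⊕ 1E = A6.
P[2]: S = E(K, 1E) = BF; 0B ⊕ BF = B4.
P[3]: S = E(K, BF) = 8B; DE ⊕ 8B = 55.
Blocks that differ from the original plaintext: P[1].

P[1] = A6, P[2] = B4, P[3] = 55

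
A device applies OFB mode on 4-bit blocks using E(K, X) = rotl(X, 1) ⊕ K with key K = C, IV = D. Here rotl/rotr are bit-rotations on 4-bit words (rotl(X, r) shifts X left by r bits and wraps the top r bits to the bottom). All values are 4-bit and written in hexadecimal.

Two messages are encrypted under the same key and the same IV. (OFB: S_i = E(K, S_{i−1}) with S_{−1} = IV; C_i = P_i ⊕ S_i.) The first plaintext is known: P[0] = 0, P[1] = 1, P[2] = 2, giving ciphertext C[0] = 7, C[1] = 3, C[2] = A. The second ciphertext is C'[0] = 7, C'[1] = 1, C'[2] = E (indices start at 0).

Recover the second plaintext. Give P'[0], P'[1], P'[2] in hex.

In OFB with a reused IV, both messages share the same keystream S_i, so C_i ⊕ C'_i = P_i ⊕ P'_i and thus P'_i = P_i ⊕ C_i ⊕ C'_i.
P'[0]: 0 ⊕ 7 ⊕ 7 = 0.
P'[1]: 1 ⊕ 3 ⊕ 1 = 3.
P'[2]: 2 ⊕ A ⊕ E = 6.

P'[0] = 0, P'[1] = 3, P'[2] = 6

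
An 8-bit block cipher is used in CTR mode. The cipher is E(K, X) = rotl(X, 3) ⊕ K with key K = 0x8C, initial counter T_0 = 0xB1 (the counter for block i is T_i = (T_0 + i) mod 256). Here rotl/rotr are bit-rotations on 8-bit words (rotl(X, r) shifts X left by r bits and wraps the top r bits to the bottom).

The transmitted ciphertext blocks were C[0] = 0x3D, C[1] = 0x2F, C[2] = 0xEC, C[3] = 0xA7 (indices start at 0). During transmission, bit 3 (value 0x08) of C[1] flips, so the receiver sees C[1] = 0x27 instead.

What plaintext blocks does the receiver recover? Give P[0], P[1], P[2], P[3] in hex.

CTR decryption: S_i = E(K, T_i) where T_i is the counter for block i; P_i = C_i ⊕ S_i.
Only C[1] changed, to 0x27. In CTR, a change in C_i flips the same bit in P_i only; the keystream is unaffected. Decrypting the received ciphertext:
P[0]: T = 0xB1, S = E(K, T) = 0x01; 0x3D ⊕ 0x01 = 0x3C.
P[1]: T = 0xB2, S = E(K, T) = 0x19; 0x27 ⊕ 0x19 = 0x3E.
P[2]: T = 0xB3, S = E(K, T) = 0x11; 0xEC ⊕ 0x11 = 0xFD.
P[3]: T = 0xB4, S = E(K, T) = 0x29; 0xA7 ⊕ 0x29 = 0x8E.
Blocks that differ from the original plaintext: P[1].

P[0] = 0x3C, P[1] = 0x3E, P[2] = 0xFD, P[3] = 0x8E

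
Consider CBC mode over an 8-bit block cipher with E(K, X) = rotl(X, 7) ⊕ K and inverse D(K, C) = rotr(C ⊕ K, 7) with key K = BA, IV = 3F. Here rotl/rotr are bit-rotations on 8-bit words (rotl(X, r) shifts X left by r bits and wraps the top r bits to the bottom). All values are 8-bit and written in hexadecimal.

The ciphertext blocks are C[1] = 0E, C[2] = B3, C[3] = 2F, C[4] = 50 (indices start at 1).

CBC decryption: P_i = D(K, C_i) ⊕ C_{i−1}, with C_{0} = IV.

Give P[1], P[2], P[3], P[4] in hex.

P[1]: D(K, 0E) = 69; 69 ⊕ 3F = 56.
P[2]: D(K, B3) = 12; 12 ⊕ 0E = 1C.
P[3]: D(K, 2F) = 2B; 2B ⊕ B3 = 98.
P[4]: D(K, 50) = D5; D5 ⊕ 2F = FA.

P[1] = 56, P[2] = 1C, P[3] = 98, P[4] = FA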